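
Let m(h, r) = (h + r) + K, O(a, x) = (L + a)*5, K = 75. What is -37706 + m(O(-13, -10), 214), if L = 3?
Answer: -37467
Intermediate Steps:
O(a, x) = 15 + 5*a (O(a, x) = (3 + a)*5 = 15 + 5*a)
m(h, r) = 75 + h + r (m(h, r) = (h + r) + 75 = 75 + h + r)
-37706 + m(O(-13, -10), 214) = -37706 + (75 + (15 + 5*(-13)) + 214) = -37706 + (75 + (15 - 65) + 214) = -37706 + (75 - 50 + 214) = -37706 + 239 = -37467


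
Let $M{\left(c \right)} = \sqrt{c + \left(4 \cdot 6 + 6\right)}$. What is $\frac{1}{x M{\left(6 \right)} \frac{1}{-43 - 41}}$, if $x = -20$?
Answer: $\frac{7}{10} \approx 0.7$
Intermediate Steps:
$M{\left(c \right)} = \sqrt{30 + c}$ ($M{\left(c \right)} = \sqrt{c + \left(24 + 6\right)} = \sqrt{c + 30} = \sqrt{30 + c}$)
$\frac{1}{x M{\left(6 \right)} \frac{1}{-43 - 41}} = \frac{1}{- 20 \sqrt{30 + 6} \frac{1}{-43 - 41}} = \frac{1}{- 20 \sqrt{36} \frac{1}{-84}} = \frac{1}{\left(-20\right) 6 \left(- \frac{1}{84}\right)} = \frac{1}{\left(-120\right) \left(- \frac{1}{84}\right)} = \frac{1}{\frac{10}{7}} = \frac{7}{10}$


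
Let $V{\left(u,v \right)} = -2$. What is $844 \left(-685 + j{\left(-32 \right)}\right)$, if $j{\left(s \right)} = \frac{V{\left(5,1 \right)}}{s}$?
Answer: $- \frac{2312349}{4} \approx -5.7809 \cdot 10^{5}$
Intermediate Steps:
$j{\left(s \right)} = - \frac{2}{s}$
$844 \left(-685 + j{\left(-32 \right)}\right) = 844 \left(-685 - \frac{2}{-32}\right) = 844 \left(-685 - - \frac{1}{16}\right) = 844 \left(-685 + \frac{1}{16}\right) = 844 \left(- \frac{10959}{16}\right) = - \frac{2312349}{4}$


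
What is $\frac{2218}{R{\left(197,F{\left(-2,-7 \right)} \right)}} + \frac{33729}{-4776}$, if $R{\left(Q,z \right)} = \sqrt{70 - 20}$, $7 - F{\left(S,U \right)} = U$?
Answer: $- \frac{11243}{1592} + \frac{1109 \sqrt{2}}{5} \approx 306.61$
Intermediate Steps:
$F{\left(S,U \right)} = 7 - U$
$R{\left(Q,z \right)} = 5 \sqrt{2}$ ($R{\left(Q,z \right)} = \sqrt{50} = 5 \sqrt{2}$)
$\frac{2218}{R{\left(197,F{\left(-2,-7 \right)} \right)}} + \frac{33729}{-4776} = \frac{2218}{5 \sqrt{2}} + \frac{33729}{-4776} = 2218 \frac{\sqrt{2}}{10} + 33729 \left(- \frac{1}{4776}\right) = \frac{1109 \sqrt{2}}{5} - \frac{11243}{1592} = - \frac{11243}{1592} + \frac{1109 \sqrt{2}}{5}$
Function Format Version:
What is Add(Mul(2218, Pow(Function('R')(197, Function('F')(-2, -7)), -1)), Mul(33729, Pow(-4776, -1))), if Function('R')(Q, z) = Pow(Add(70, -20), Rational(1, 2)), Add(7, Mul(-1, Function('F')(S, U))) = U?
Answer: Add(Rational(-11243, 1592), Mul(Rational(1109, 5), Pow(2, Rational(1, 2)))) ≈ 306.61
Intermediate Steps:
Function('F')(S, U) = Add(7, Mul(-1, U))
Function('R')(Q, z) = Mul(5, Pow(2, Rational(1, 2))) (Function('R')(Q, z) = Pow(50, Rational(1, 2)) = Mul(5, Pow(2, Rational(1, 2))))
Add(Mul(2218, Pow(Function('R')(197, Function('F')(-2, -7)), -1)), Mul(33729, Pow(-4776, -1))) = Add(Mul(2218, Pow(Mul(5, Pow(2, Rational(1, 2))), -1)), Mul(33729, Pow(-4776, -1))) = Add(Mul(2218, Mul(Rational(1, 10), Pow(2, Rational(1, 2)))), Mul(33729, Rational(-1, 4776))) = Add(Mul(Rational(1109, 5), Pow(2, Rational(1, 2))), Rational(-11243, 1592)) = Add(Rational(-11243, 1592), Mul(Rational(1109, 5), Pow(2, Rational(1, 2))))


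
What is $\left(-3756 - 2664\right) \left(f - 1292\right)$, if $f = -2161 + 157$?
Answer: $21160320$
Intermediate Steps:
$f = -2004$
$\left(-3756 - 2664\right) \left(f - 1292\right) = \left(-3756 - 2664\right) \left(-2004 - 1292\right) = \left(-6420\right) \left(-3296\right) = 21160320$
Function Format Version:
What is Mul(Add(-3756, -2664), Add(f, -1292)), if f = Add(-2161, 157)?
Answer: 21160320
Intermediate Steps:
f = -2004
Mul(Add(-3756, -2664), Add(f, -1292)) = Mul(Add(-3756, -2664), Add(-2004, -1292)) = Mul(-6420, -3296) = 21160320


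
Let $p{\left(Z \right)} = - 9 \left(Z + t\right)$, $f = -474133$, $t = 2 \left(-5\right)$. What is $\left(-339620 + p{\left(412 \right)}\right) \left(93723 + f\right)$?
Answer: $130571167580$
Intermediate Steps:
$t = -10$
$p{\left(Z \right)} = 90 - 9 Z$ ($p{\left(Z \right)} = - 9 \left(Z - 10\right) = - 9 \left(-10 + Z\right) = 90 - 9 Z$)
$\left(-339620 + p{\left(412 \right)}\right) \left(93723 + f\right) = \left(-339620 + \left(90 - 3708\right)\right) \left(93723 - 474133\right) = \left(-339620 + \left(90 - 3708\right)\right) \left(-380410\right) = \left(-339620 - 3618\right) \left(-380410\right) = \left(-343238\right) \left(-380410\right) = 130571167580$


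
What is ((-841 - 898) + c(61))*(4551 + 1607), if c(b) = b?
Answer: -10333124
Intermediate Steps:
((-841 - 898) + c(61))*(4551 + 1607) = ((-841 - 898) + 61)*(4551 + 1607) = (-1739 + 61)*6158 = -1678*6158 = -10333124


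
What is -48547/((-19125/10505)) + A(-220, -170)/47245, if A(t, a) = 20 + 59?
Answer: 963772047338/36142425 ≈ 26666.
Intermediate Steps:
A(t, a) = 79
-48547/((-19125/10505)) + A(-220, -170)/47245 = -48547/((-19125/10505)) + 79/47245 = -48547/((-19125*1/10505)) + 79*(1/47245) = -48547/(-3825/2101) + 79/47245 = -48547*(-2101/3825) + 79/47245 = 101997247/3825 + 79/47245 = 963772047338/36142425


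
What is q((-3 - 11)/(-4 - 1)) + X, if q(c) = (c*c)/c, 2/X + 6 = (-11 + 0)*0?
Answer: 37/15 ≈ 2.4667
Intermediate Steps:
X = -⅓ (X = 2/(-6 + (-11 + 0)*0) = 2/(-6 - 11*0) = 2/(-6 + 0) = 2/(-6) = 2*(-⅙) = -⅓ ≈ -0.33333)
q(c) = c (q(c) = c²/c = c)
q((-3 - 11)/(-4 - 1)) + X = (-3 - 11)/(-4 - 1) - ⅓ = -14/(-5) - ⅓ = -14*(-⅕) - ⅓ = 14/5 - ⅓ = 37/15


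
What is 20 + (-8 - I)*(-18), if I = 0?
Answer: 164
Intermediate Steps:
20 + (-8 - I)*(-18) = 20 + (-8 - 1*0)*(-18) = 20 + (-8 + 0)*(-18) = 20 - 8*(-18) = 20 + 144 = 164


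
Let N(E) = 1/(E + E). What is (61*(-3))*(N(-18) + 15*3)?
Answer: -98759/12 ≈ -8229.9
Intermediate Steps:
N(E) = 1/(2*E)
(61*(-3))*(N(-18) + 15*3) = (61*(-3))*((1/2)/(-18) + 15*3) = -183*((1/2)*(-1/18) + 45) = -183*(-1/36 + 45) = -183*1619/36 = -98759/12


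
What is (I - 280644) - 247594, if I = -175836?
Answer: -704074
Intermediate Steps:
(I - 280644) - 247594 = (-175836 - 280644) - 247594 = -456480 - 247594 = -704074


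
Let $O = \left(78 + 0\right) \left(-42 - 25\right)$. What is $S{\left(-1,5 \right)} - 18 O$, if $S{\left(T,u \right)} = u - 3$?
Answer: $94070$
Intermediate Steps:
$S{\left(T,u \right)} = -3 + u$ ($S{\left(T,u \right)} = u - 3 = -3 + u$)
$O = -5226$ ($O = 78 \left(-67\right) = -5226$)
$S{\left(-1,5 \right)} - 18 O = \left(-3 + 5\right) - -94068 = 2 + 94068 = 94070$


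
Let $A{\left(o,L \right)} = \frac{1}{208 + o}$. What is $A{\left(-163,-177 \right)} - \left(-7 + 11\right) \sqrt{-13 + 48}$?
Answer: $\frac{1}{45} - 4 \sqrt{35} \approx -23.642$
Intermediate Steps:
$A{\left(-163,-177 \right)} - \left(-7 + 11\right) \sqrt{-13 + 48} = \frac{1}{208 - 163} - \left(-7 + 11\right) \sqrt{-13 + 48} = \frac{1}{45} - 4 \sqrt{35}$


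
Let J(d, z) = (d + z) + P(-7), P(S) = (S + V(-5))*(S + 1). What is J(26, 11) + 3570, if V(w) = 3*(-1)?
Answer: 3667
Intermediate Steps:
V(w) = -3
P(S) = (1 + S)*(-3 + S) (P(S) = (S - 3)*(S + 1) = (-3 + S)*(1 + S) = (1 + S)*(-3 + S))
J(d, z) = 60 + d + z (J(d, z) = (d + z) + (-3 + (-7)² - 2*(-7)) = (d + z) + (-3 + 49 + 14) = (d + z) + 60 = 60 + d + z)
J(26, 11) + 3570 = (60 + 26 + 11) + 3570 = 97 + 3570 = 3667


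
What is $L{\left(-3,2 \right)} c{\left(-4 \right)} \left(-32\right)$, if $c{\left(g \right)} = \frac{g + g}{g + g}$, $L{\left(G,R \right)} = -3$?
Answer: $96$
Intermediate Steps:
$c{\left(g \right)} = 1$ ($c{\left(g \right)} = \frac{2 g}{2 g} = 2 g \frac{1}{2 g} = 1$)
$L{\left(-3,2 \right)} c{\left(-4 \right)} \left(-32\right) = \left(-3\right) 1 \left(-32\right) = \left(-3\right) \left(-32\right) = 96$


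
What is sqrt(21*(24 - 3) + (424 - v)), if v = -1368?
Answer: sqrt(2233) ≈ 47.255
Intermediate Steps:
sqrt(21*(24 - 3) + (424 - v)) = sqrt(21*(24 - 3) + (424 - 1*(-1368))) = sqrt(21*21 + (424 + 1368)) = sqrt(441 + 1792) = sqrt(2233)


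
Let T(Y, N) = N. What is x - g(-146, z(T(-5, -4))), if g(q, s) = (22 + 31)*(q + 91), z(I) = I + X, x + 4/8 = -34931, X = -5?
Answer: -64033/2 ≈ -32017.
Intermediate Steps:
x = -69863/2 (x = -½ - 34931 = -69863/2 ≈ -34932.)
z(I) = -5 + I (z(I) = I - 5 = -5 + I)
g(q, s) = 4823 + 53*q (g(q, s) = 53*(91 + q) = 4823 + 53*q)
x - g(-146, z(T(-5, -4))) = -69863/2 - (4823 + 53*(-146)) = -69863/2 - (4823 - 7738) = -69863/2 - 1*(-2915) = -69863/2 + 2915 = -64033/2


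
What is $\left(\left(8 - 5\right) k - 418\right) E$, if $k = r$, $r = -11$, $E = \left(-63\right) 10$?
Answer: $284130$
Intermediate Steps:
$E = -630$
$k = -11$
$\left(\left(8 - 5\right) k - 418\right) E = \left(\left(8 - 5\right) \left(-11\right) - 418\right) \left(-630\right) = \left(3 \left(-11\right) - 418\right) \left(-630\right) = \left(-33 - 418\right) \left(-630\right) = \left(-451\right) \left(-630\right) = 284130$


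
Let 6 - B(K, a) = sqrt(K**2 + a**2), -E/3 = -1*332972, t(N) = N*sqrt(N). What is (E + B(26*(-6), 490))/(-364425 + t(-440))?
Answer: -(998922 - 2*sqrt(66109))/(364425 + 880*I*sqrt(110)) ≈ -2.7379 + 0.069341*I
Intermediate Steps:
t(N) = N**(3/2)
E = 998916 (E = -(-3)*332972 = -3*(-332972) = 998916)
B(K, a) = 6 - sqrt(K**2 + a**2)
(E + B(26*(-6), 490))/(-364425 + t(-440)) = (998916 + (6 - sqrt((26*(-6))**2 + 490**2)))/(-364425 + (-440)**(3/2)) = (998916 + (6 - sqrt((-156)**2 + 240100)))/(-364425 - 880*I*sqrt(110)) = (998916 + (6 - sqrt(24336 + 240100)))/(-364425 - 880*I*sqrt(110)) = (998916 + (6 - sqrt(264436)))/(-364425 - 880*I*sqrt(110)) = (998916 + (6 - 2*sqrt(66109)))/(-364425 - 880*I*sqrt(110)) = (998922 - 2*sqrt(66109))/(-364425 - 880*I*sqrt(110))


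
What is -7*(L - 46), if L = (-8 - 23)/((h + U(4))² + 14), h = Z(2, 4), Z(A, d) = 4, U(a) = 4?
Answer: 25333/78 ≈ 324.78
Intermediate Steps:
h = 4
L = -31/78 (L = (-8 - 23)/((4 + 4)² + 14) = -31/(8² + 14) = -31/(64 + 14) = -31/78 ≈ -0.39744)
-7*(L - 46) = -7*(-31/78 - 46) = -7*(-3619/78) = 25333/78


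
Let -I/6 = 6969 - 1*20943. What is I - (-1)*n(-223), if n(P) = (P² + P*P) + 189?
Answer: 183491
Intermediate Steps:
n(P) = 189 + 2*P² (n(P) = (P² + P²) + 189 = 2*P² + 189 = 189 + 2*P²)
I = 83844 (I = -6*(6969 - 1*20943) = -6*(6969 - 20943) = -6*(-13974) = 83844)
I - (-1)*n(-223) = 83844 - (-1)*(189 + 2*(-223)²) = 83844 - (-1)*(189 + 2*49729) = 83844 - (-1)*(189 + 99458) = 83844 - (-1)*99647 = 83844 - 1*(-99647) = 83844 + 99647 = 183491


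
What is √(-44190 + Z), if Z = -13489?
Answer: I*√57679 ≈ 240.16*I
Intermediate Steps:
√(-44190 + Z) = √(-44190 - 13489) = √(-57679) = I*√57679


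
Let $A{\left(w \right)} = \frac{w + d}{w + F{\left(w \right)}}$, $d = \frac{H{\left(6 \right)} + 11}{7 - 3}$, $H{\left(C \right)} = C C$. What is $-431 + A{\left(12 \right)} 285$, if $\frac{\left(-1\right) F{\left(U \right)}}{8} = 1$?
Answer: $\frac{20179}{16} \approx 1261.2$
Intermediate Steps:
$H{\left(C \right)} = C^{2}$
$F{\left(U \right)} = -8$ ($F{\left(U \right)} = \left(-8\right) 1 = -8$)
$d = \frac{47}{4}$ ($d = \frac{6^{2} + 11}{7 - 3} = \frac{36 + 11}{4} = 47 \cdot \frac{1}{4} = \frac{47}{4} \approx 11.75$)
$A{\left(w \right)} = \frac{\frac{47}{4} + w}{-8 + w}$ ($A{\left(w \right)} = \frac{w + \frac{47}{4}}{w - 8} = \frac{\frac{47}{4} + w}{-8 + w}$)
$-431 + A{\left(12 \right)} 285 = -431 + \frac{\frac{47}{4} + 12}{-8 + 12} \cdot 285 = -431 + \frac{1}{4} \cdot \frac{95}{4} \cdot 285 = -431 + \frac{95}{16} \cdot 285 = -431 + \frac{27075}{16} = \frac{20179}{16}$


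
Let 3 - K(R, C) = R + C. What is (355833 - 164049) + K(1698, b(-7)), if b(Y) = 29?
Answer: 190060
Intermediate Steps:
K(R, C) = 3 - C - R (K(R, C) = 3 - (R + C) = 3 - (C + R) = 3 + (-C - R) = 3 - C - R)
(355833 - 164049) + K(1698, b(-7)) = (355833 - 164049) + (3 - 1*29 - 1*1698) = 191784 + (3 - 29 - 1698) = 191784 - 1724 = 190060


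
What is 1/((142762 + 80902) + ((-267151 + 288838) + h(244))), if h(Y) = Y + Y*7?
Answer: 1/247303 ≈ 4.0436e-6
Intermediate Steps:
h(Y) = 8*Y (h(Y) = Y + 7*Y = 8*Y)
1/((142762 + 80902) + ((-267151 + 288838) + h(244))) = 1/((142762 + 80902) + ((-267151 + 288838) + 8*244)) = 1/(223664 + (21687 + 1952)) = 1/(223664 + 23639) = 1/247303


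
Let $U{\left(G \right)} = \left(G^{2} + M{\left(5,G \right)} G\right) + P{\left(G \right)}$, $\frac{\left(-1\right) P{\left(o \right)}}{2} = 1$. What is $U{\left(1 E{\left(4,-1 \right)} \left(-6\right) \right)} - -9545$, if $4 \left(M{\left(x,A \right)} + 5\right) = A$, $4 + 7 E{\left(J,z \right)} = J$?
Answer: $9543$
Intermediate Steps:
$E{\left(J,z \right)} = - \frac{4}{7} + \frac{J}{7}$
$M{\left(x,A \right)} = -5 + \frac{A}{4}$
$P{\left(o \right)} = -2$ ($P{\left(o \right)} = \left(-2\right) 1 = -2$)
$U{\left(G \right)} = -2 + G^{2} + G \left(-5 + \frac{G}{4}\right)$ ($U{\left(G \right)} = \left(G^{2} + \left(-5 + \frac{G}{4}\right) G\right) - 2 = \left(G^{2} + G \left(-5 + \frac{G}{4}\right)\right) - 2 = -2 + G^{2} + G \left(-5 + \frac{G}{4}\right)$)
$U{\left(1 E{\left(4,-1 \right)} \left(-6\right) \right)} - -9545 = \left(-2 - 5 \cdot 1 \left(- \frac{4}{7} + \frac{1}{7} \cdot 4\right) \left(-6\right) + \frac{5 \left(1 \left(- \frac{4}{7} + \frac{1}{7} \cdot 4\right) \left(-6\right)\right)^{2}}{4}\right) - -9545 = \left(-2 - 5 \cdot 1 \left(- \frac{4}{7} + \frac{4}{7}\right) \left(-6\right) + \frac{5 \left(1 \left(- \frac{4}{7} + \frac{4}{7}\right) \left(-6\right)\right)^{2}}{4}\right) + 9545 = \left(-2 - 5 \cdot 1 \cdot 0 \left(-6\right) + \frac{5 \left(1 \cdot 0 \left(-6\right)\right)^{2}}{4}\right) + 9545 = \left(-2 - 5 \cdot 0 \left(-6\right) + \frac{5 \left(0 \left(-6\right)\right)^{2}}{4}\right) + 9545 = \left(-2 - 0 + \frac{5 \cdot 0^{2}}{4}\right) + 9545 = \left(-2 + 0 + \frac{5}{4} \cdot 0\right) + 9545 = \left(-2 + 0 + 0\right) + 9545 = -2 + 9545 = 9543$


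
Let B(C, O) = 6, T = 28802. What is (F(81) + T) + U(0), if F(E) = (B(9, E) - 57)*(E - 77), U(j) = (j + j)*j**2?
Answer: 28598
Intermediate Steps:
U(j) = 2*j**3 (U(j) = (2*j)*j**2 = 2*j**3)
F(E) = 3927 - 51*E (F(E) = (6 - 57)*(E - 77) = -51*(-77 + E) = 3927 - 51*E)
(F(81) + T) + U(0) = ((3927 - 51*81) + 28802) + 2*0**3 = ((3927 - 4131) + 28802) + 2*0 = (-204 + 28802) + 0 = 28598 + 0 = 28598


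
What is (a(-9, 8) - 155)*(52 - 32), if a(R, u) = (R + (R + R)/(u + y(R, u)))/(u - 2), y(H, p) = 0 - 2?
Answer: -3140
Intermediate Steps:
y(H, p) = -2
a(R, u) = (R + 2*R/(-2 + u))/(-2 + u) (a(R, u) = (R + (R + R)/(u - 2))/(u - 2) = (R + (2*R)/(-2 + u))/(-2 + u) = (R + 2*R/(-2 + u))/(-2 + u))
(a(-9, 8) - 155)*(52 - 32) = (-9*8/(4 + 8² - 4*8) - 155)*(52 - 32) = (-9*8/(4 + 64 - 32) - 155)*20 = (-9*8/36 - 155)*20 = (-9*8*1/36 - 155)*20 = (-2 - 155)*20 = -157*20 = -3140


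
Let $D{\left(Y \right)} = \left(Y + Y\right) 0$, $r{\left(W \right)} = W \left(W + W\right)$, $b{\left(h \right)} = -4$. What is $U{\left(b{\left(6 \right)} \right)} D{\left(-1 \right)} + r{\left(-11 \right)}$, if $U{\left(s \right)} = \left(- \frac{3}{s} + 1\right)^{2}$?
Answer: $242$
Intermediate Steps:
$r{\left(W \right)} = 2 W^{2}$ ($r{\left(W \right)} = W 2 W = 2 W^{2}$)
$U{\left(s \right)} = \left(1 - \frac{3}{s}\right)^{2}$
$D{\left(Y \right)} = 0$ ($D{\left(Y \right)} = 2 Y 0 = 0$)
$U{\left(b{\left(6 \right)} \right)} D{\left(-1 \right)} + r{\left(-11 \right)} = \frac{\left(-3 - 4\right)^{2}}{16} \cdot 0 + 2 \left(-11\right)^{2} = \frac{\left(-7\right)^{2}}{16} \cdot 0 + 2 \cdot 121 = \frac{1}{16} \cdot 49 \cdot 0 + 242 = \frac{49}{16} \cdot 0 + 242 = 0 + 242 = 242$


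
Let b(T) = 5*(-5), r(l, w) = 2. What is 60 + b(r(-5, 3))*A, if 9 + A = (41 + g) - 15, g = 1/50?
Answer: -731/2 ≈ -365.50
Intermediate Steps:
b(T) = -25
g = 1/50 ≈ 0.020000
A = 851/50 (A = -9 + ((41 + 1/50) - 15) = -9 + (2051/50 - 15) = -9 + 1301/50 = 851/50 ≈ 17.020)
60 + b(r(-5, 3))*A = 60 - 25*851/50 = 60 - 851/2 = -731/2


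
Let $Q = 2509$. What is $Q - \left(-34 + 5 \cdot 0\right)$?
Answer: $2543$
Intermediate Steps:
$Q - \left(-34 + 5 \cdot 0\right) = 2509 - \left(-34 + 5 \cdot 0\right) = 2509 - \left(-34 + 0\right) = 2509 - -34 = 2509 + 34 = 2543$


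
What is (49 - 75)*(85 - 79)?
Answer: -156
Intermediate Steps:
(49 - 75)*(85 - 79) = -26*6 = -156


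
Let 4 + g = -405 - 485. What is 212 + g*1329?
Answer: -1187914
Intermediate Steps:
g = -894 (g = -4 + (-405 - 485) = -4 - 890 = -894)
212 + g*1329 = 212 - 894*1329 = 212 - 1188126 = -1187914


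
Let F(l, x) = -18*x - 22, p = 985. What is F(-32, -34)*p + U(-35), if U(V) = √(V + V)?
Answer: 581150 + I*√70 ≈ 5.8115e+5 + 8.3666*I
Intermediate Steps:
U(V) = √2*√V (U(V) = √(2*V) = √2*√V)
F(l, x) = -22 - 18*x
F(-32, -34)*p + U(-35) = (-22 - 18*(-34))*985 + √2*√(-35) = (-22 + 612)*985 + √2*(I*√35) = 590*985 + I*√70 = 581150 + I*√70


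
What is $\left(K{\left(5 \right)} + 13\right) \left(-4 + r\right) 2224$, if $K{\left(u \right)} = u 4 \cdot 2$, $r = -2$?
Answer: $-707232$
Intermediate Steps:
$K{\left(u \right)} = 8 u$ ($K{\left(u \right)} = 4 u 2 = 8 u$)
$\left(K{\left(5 \right)} + 13\right) \left(-4 + r\right) 2224 = \left(8 \cdot 5 + 13\right) \left(-4 - 2\right) 2224 = \left(40 + 13\right) \left(-6\right) 2224 = 53 \left(-6\right) 2224 = \left(-318\right) 2224 = -707232$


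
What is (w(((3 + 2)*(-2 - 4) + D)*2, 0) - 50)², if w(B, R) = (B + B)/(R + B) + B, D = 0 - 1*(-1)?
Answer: 11236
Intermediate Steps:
D = 1 (D = 0 + 1 = 1)
w(B, R) = B + 2*B/(B + R) (w(B, R) = (2*B)/(B + R) + B = 2*B/(B + R) + B = B + 2*B/(B + R))
(w(((3 + 2)*(-2 - 4) + D)*2, 0) - 50)² = ((((3 + 2)*(-2 - 4) + 1)*2)*(2 + ((3 + 2)*(-2 - 4) + 1)*2 + 0)/(((3 + 2)*(-2 - 4) + 1)*2 + 0) - 50)² = (((5*(-6) + 1)*2)*(2 + (5*(-6) + 1)*2 + 0)/((5*(-6) + 1)*2 + 0) - 50)² = (((-30 + 1)*2)*(2 + (-30 + 1)*2 + 0)/((-30 + 1)*2 + 0) - 50)² = ((-29*2)*(2 - 29*2 + 0)/(-29*2 + 0) - 50)² = (-58*(2 - 58 + 0)/(-58 + 0) - 50)² = (-58*(-56)/(-58) - 50)² = (-58*(-1/58)*(-56) - 50)² = (-56 - 50)² = (-106)² = 11236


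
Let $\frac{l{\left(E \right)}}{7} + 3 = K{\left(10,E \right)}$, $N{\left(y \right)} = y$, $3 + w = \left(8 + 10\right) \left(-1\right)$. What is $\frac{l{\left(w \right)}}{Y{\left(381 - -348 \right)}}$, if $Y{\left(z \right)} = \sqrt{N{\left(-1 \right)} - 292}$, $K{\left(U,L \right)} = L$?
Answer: $\frac{168 i \sqrt{293}}{293} \approx 9.8147 i$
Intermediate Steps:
$w = -21$ ($w = -3 + \left(8 + 10\right) \left(-1\right) = -3 + 18 \left(-1\right) = -3 - 18 = -21$)
$l{\left(E \right)} = -21 + 7 E$
$Y{\left(z \right)} = i \sqrt{293}$ ($Y{\left(z \right)} = \sqrt{-1 - 292} = \sqrt{-293} = i \sqrt{293}$)
$\frac{l{\left(w \right)}}{Y{\left(381 - -348 \right)}} = \frac{-21 + 7 \left(-21\right)}{i \sqrt{293}} = \left(-21 - 147\right) \left(- \frac{i \sqrt{293}}{293}\right) = - 168 \left(- \frac{i \sqrt{293}}{293}\right) = \frac{168 i \sqrt{293}}{293}$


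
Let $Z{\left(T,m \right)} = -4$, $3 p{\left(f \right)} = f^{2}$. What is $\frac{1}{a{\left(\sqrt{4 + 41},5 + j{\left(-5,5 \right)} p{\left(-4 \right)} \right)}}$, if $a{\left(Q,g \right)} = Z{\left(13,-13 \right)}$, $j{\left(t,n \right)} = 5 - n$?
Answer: $- \frac{1}{4} \approx -0.25$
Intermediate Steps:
$p{\left(f \right)} = \frac{f^{2}}{3}$
$a{\left(Q,g \right)} = -4$
$\frac{1}{a{\left(\sqrt{4 + 41},5 + j{\left(-5,5 \right)} p{\left(-4 \right)} \right)}} = \frac{1}{-4} = - \frac{1}{4}$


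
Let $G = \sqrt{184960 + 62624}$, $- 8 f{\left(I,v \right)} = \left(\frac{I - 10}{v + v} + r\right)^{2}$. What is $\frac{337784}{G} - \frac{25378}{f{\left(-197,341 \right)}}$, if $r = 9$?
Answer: $\frac{94431334976}{35176761} + \frac{42223 \sqrt{15474}}{7737} \approx 3363.3$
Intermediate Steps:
$f{\left(I,v \right)} = - \frac{\left(9 + \frac{-10 + I}{2 v}\right)^{2}}{8}$ ($f{\left(I,v \right)} = - \frac{\left(\frac{I - 10}{v + v} + 9\right)^{2}}{8} = - \frac{\left(\frac{-10 + I}{2 v} + 9\right)^{2}}{8} = - \frac{\left(9 + \frac{-10 + I}{2 v}\right)^{2}}{8}$)
$G = 4 \sqrt{15474}$ ($G = \sqrt{247584} = 4 \sqrt{15474} \approx 497.58$)
$\frac{337784}{G} - \frac{25378}{f{\left(-197,341 \right)}} = \frac{337784}{4 \sqrt{15474}} - \frac{25378}{\left(- \frac{1}{32}\right) \frac{1}{116281} \left(-10 - 197 + 18 \cdot 341\right)^{2}} = 337784 \frac{\sqrt{15474}}{61896} - \frac{25378}{\left(- \frac{1}{32}\right) \frac{1}{116281} \left(-10 - 197 + 6138\right)^{2}} = \frac{42223 \sqrt{15474}}{7737} - \frac{25378}{\left(- \frac{1}{32}\right) \frac{1}{116281} \cdot 5931^{2}} = \frac{42223 \sqrt{15474}}{7737} - \frac{25378}{\left(- \frac{1}{32}\right) \frac{1}{116281} \cdot 35176761} = \frac{42223 \sqrt{15474}}{7737} - \frac{25378}{- \frac{35176761}{3720992}} = \frac{42223 \sqrt{15474}}{7737} - - \frac{94431334976}{35176761} = \frac{42223 \sqrt{15474}}{7737} + \frac{94431334976}{35176761} = \frac{94431334976}{35176761} + \frac{42223 \sqrt{15474}}{7737}$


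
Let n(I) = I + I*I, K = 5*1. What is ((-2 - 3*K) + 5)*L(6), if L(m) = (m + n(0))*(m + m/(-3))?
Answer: -288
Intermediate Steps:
K = 5
n(I) = I + I²
L(m) = 2*m²/3 (L(m) = (m + 0*(1 + 0))*(m + m/(-3)) = (m + 0*1)*(m + m*(-⅓)) = (m + 0)*(m - m/3) = m*(2*m/3) = 2*m²/3)
((-2 - 3*K) + 5)*L(6) = ((-2 - 3*5) + 5)*((⅔)*6²) = ((-2 - 15) + 5)*((⅔)*36) = (-17 + 5)*24 = -12*24 = -288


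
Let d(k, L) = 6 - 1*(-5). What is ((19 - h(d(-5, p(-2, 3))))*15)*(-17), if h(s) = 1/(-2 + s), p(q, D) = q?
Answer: -14450/3 ≈ -4816.7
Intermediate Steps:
d(k, L) = 11 (d(k, L) = 6 + 5 = 11)
((19 - h(d(-5, p(-2, 3))))*15)*(-17) = ((19 - 1/(-2 + 11))*15)*(-17) = ((19 - 1/9)*15)*(-17) = ((170/9)*15)*(-17) = (850/3)*(-17) = -14450/3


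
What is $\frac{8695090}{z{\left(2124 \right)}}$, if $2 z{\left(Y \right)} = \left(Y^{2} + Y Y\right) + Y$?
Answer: $\frac{4347545}{2256219} \approx 1.9269$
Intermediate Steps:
$z{\left(Y \right)} = Y^{2} + \frac{Y}{2}$ ($z{\left(Y \right)} = \frac{\left(Y^{2} + Y Y\right) + Y}{2} = \frac{\left(Y^{2} + Y^{2}\right) + Y}{2} = \frac{2 Y^{2} + Y}{2} = \frac{Y + 2 Y^{2}}{2} = Y^{2} + \frac{Y}{2}$)
$\frac{8695090}{z{\left(2124 \right)}} = \frac{8695090}{2124 \left(\frac{1}{2} + 2124\right)} = \frac{8695090}{2124 \cdot \frac{4249}{2}} = \frac{8695090}{4512438} = 8695090 \cdot \frac{1}{4512438} = \frac{4347545}{2256219}$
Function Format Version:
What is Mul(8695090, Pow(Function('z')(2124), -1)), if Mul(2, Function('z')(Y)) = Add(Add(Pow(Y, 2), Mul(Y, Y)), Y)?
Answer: Rational(4347545, 2256219) ≈ 1.9269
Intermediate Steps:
Function('z')(Y) = Add(Pow(Y, 2), Mul(Rational(1, 2), Y)) (Function('z')(Y) = Mul(Rational(1, 2), Add(Add(Pow(Y, 2), Mul(Y, Y)), Y)) = Mul(Rational(1, 2), Add(Add(Pow(Y, 2), Pow(Y, 2)), Y)) = Mul(Rational(1, 2), Add(Mul(2, Pow(Y, 2)), Y)) = Mul(Rational(1, 2), Add(Y, Mul(2, Pow(Y, 2)))) = Add(Pow(Y, 2), Mul(Rational(1, 2), Y)))
Mul(8695090, Pow(Function('z')(2124), -1)) = Mul(8695090, Pow(Mul(2124, Add(Rational(1, 2), 2124)), -1)) = Mul(8695090, Pow(Mul(2124, Rational(4249, 2)), -1)) = Mul(8695090, Pow(4512438, -1)) = Mul(8695090, Rational(1, 4512438)) = Rational(4347545, 2256219)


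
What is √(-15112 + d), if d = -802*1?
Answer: I*√15914 ≈ 126.15*I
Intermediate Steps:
d = -802
√(-15112 + d) = √(-15112 - 802) = √(-15914) = I*√15914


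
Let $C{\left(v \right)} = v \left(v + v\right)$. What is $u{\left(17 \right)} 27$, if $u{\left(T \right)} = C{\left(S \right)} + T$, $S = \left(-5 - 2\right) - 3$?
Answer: $5859$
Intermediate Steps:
$S = -10$ ($S = -7 - 3 = -10$)
$C{\left(v \right)} = 2 v^{2}$ ($C{\left(v \right)} = v 2 v = 2 v^{2}$)
$u{\left(T \right)} = 200 + T$ ($u{\left(T \right)} = 2 \left(-10\right)^{2} + T = 2 \cdot 100 + T = 200 + T$)
$u{\left(17 \right)} 27 = \left(200 + 17\right) 27 = 217 \cdot 27 = 5859$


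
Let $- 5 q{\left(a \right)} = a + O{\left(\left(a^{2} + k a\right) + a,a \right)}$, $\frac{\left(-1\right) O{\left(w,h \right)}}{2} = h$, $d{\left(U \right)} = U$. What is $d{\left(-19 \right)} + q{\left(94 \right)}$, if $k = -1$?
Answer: $- \frac{1}{5} \approx -0.2$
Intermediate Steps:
$O{\left(w,h \right)} = - 2 h$
$q{\left(a \right)} = \frac{a}{5}$ ($q{\left(a \right)} = - \frac{a - 2 a}{5} = - \frac{\left(-1\right) a}{5} = \frac{a}{5}$)
$d{\left(-19 \right)} + q{\left(94 \right)} = -19 + \frac{1}{5} \cdot 94 = -19 + \frac{94}{5} = - \frac{1}{5}$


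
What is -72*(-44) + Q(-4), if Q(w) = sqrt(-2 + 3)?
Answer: 3169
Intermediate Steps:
Q(w) = 1 (Q(w) = sqrt(1) = 1)
-72*(-44) + Q(-4) = -72*(-44) + 1 = 3168 + 1 = 3169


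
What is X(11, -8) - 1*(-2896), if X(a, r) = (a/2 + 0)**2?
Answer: 11705/4 ≈ 2926.3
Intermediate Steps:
X(a, r) = a**2/4 (X(a, r) = (a*(1/2) + 0)**2 = (a/2 + 0)**2 = (a/2)**2 = a**2/4)
X(11, -8) - 1*(-2896) = (1/4)*11**2 - 1*(-2896) = (1/4)*121 + 2896 = 121/4 + 2896 = 11705/4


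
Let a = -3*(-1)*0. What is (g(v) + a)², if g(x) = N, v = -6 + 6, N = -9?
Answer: 81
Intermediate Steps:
v = 0
g(x) = -9
a = 0 (a = 3*0 = 0)
(g(v) + a)² = (-9 + 0)² = (-9)² = 81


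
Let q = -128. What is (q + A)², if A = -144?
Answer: 73984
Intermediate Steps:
(q + A)² = (-128 - 144)² = (-272)² = 73984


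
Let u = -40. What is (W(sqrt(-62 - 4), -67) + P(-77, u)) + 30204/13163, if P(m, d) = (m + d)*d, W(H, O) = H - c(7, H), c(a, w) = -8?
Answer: 61738348/13163 + I*sqrt(66) ≈ 4690.3 + 8.124*I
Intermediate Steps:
W(H, O) = 8 + H (W(H, O) = H - 1*(-8) = H + 8 = 8 + H)
P(m, d) = d*(d + m) (P(m, d) = (d + m)*d = d*(d + m))
(W(sqrt(-62 - 4), -67) + P(-77, u)) + 30204/13163 = ((8 + sqrt(-62 - 4)) - 40*(-40 - 77)) + 30204/13163 = ((8 + sqrt(-66)) - 40*(-117)) + 30204*(1/13163) = ((8 + I*sqrt(66)) + 4680) + 30204/13163 = (4688 + I*sqrt(66)) + 30204/13163 = 61738348/13163 + I*sqrt(66)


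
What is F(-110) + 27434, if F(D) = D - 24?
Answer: 27300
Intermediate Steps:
F(D) = -24 + D
F(-110) + 27434 = (-24 - 110) + 27434 = -134 + 27434 = 27300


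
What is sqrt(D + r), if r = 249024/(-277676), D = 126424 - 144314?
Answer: I*sqrt(86216188115554)/69419 ≈ 133.76*I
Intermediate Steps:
D = -17890
r = -62256/69419 (r = 249024*(-1/277676) = -62256/69419 ≈ -0.89682)
sqrt(D + r) = sqrt(-17890 - 62256/69419) = sqrt(-1241968166/69419) = I*sqrt(86216188115554)/69419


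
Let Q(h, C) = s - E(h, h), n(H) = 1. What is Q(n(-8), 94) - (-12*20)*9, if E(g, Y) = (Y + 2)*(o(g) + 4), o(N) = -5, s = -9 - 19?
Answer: 2135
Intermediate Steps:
s = -28
E(g, Y) = -2 - Y (E(g, Y) = (Y + 2)*(-5 + 4) = (2 + Y)*(-1) = -2 - Y)
Q(h, C) = -26 + h (Q(h, C) = -28 - (-2 - h) = -28 + (2 + h) = -26 + h)
Q(n(-8), 94) - (-12*20)*9 = (-26 + 1) - (-12*20)*9 = -25 - (-240)*9 = -25 - 1*(-2160) = -25 + 2160 = 2135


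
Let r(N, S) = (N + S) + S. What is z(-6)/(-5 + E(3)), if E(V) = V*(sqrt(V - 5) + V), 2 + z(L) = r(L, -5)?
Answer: -36/17 + 27*I*sqrt(2)/17 ≈ -2.1176 + 2.2461*I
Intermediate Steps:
r(N, S) = N + 2*S
z(L) = -12 + L (z(L) = -2 + (L + 2*(-5)) = -2 + (L - 10) = -2 + (-10 + L) = -12 + L)
E(V) = V*(V + sqrt(-5 + V)) (E(V) = V*(sqrt(-5 + V) + V) = V*(V + sqrt(-5 + V)))
z(-6)/(-5 + E(3)) = (-12 - 6)/(-5 + 3*(3 + sqrt(-5 + 3))) = -18/(-5 + 3*(3 + sqrt(-2))) = -18/(-5 + 3*(3 + I*sqrt(2))) = -18/(-5 + (9 + 3*I*sqrt(2))) = -18/(4 + 3*I*sqrt(2))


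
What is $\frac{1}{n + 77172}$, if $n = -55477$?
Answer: $\frac{1}{21695} \approx 4.6094 \cdot 10^{-5}$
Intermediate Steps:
$\frac{1}{n + 77172} = \frac{1}{-55477 + 77172} = \frac{1}{21695}$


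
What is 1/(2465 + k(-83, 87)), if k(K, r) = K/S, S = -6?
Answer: 6/14873 ≈ 0.00040342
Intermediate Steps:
k(K, r) = -K/6 (k(K, r) = K/(-6) = K*(-⅙) = -K/6)
1/(2465 + k(-83, 87)) = 1/(2465 - ⅙*(-83)) = 1/(2465 + 83/6) = 1/(14873/6) = 6/14873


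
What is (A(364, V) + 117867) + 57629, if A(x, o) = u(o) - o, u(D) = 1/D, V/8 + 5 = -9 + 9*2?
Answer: 5614849/32 ≈ 1.7546e+5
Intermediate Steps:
V = 32 (V = -40 + 8*(-9 + 9*2) = -40 + 8*(-9 + 18) = -40 + 8*9 = -40 + 72 = 32)
A(x, o) = 1/o - o
(A(364, V) + 117867) + 57629 = ((1/32 - 1*32) + 117867) + 57629 = ((1/32 - 32) + 117867) + 57629 = (-1023/32 + 117867) + 57629 = 3770721/32 + 57629 = 5614849/32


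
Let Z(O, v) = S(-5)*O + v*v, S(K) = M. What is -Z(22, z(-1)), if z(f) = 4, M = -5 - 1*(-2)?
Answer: 50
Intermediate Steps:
M = -3 (M = -5 + 2 = -3)
S(K) = -3
Z(O, v) = v**2 - 3*O (Z(O, v) = -3*O + v*v = -3*O + v**2 = v**2 - 3*O)
-Z(22, z(-1)) = -(4**2 - 3*22) = -(16 - 66) = -1*(-50) = 50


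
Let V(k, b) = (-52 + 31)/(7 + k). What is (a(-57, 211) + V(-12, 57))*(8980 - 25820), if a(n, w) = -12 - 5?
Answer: 215552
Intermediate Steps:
a(n, w) = -17
V(k, b) = -21/(7 + k)
(a(-57, 211) + V(-12, 57))*(8980 - 25820) = (-17 - 21/(7 - 12))*(8980 - 25820) = (-17 - 21/(-5))*(-16840) = (-17 - 21*(-⅕))*(-16840) = (-17 + 21/5)*(-16840) = -64/5*(-16840) = 215552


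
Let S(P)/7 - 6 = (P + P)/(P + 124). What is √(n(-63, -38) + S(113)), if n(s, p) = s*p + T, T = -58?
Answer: 4*√8371551/237 ≈ 48.833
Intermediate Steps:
n(s, p) = -58 + p*s (n(s, p) = s*p - 58 = p*s - 58 = -58 + p*s)
S(P) = 42 + 14*P/(124 + P) (S(P) = 42 + 7*((P + P)/(P + 124)) = 42 + 7*((2*P)/(124 + P)) = 42 + 7*(2*P/(124 + P)) = 42 + 14*P/(124 + P))
√(n(-63, -38) + S(113)) = √((-58 - 38*(-63)) + 56*(93 + 113)/(124 + 113)) = √((-58 + 2394) + 56*206/237) = √(2336 + 56*(1/237)*206) = √(2336 + 11536/237) = √(565168/237) = 4*√8371551/237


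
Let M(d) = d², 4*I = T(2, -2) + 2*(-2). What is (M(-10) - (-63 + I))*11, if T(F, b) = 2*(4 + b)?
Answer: 1793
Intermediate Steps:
T(F, b) = 8 + 2*b
I = 0 (I = ((8 + 2*(-2)) + 2*(-2))/4 = ((8 - 4) - 4)/4 = (4 - 4)/4 = (¼)*0 = 0)
(M(-10) - (-63 + I))*11 = ((-10)² - (-63 + 0))*11 = (100 - 1*(-63))*11 = (100 + 63)*11 = 163*11 = 1793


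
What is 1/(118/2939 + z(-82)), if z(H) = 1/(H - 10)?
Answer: 270388/7917 ≈ 34.153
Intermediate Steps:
z(H) = 1/(-10 + H)
1/(118/2939 + z(-82)) = 1/(118/2939 + 1/(-10 - 82)) = 1/(118*(1/2939) + 1/(-92)) = 1/(118/2939 - 1/92) = 1/(7917/270388) = 270388/7917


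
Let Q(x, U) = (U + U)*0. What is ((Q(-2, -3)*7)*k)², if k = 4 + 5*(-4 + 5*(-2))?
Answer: 0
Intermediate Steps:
Q(x, U) = 0 (Q(x, U) = (2*U)*0 = 0)
k = -66 (k = 4 + 5*(-4 - 10) = 4 + 5*(-14) = 4 - 70 = -66)
((Q(-2, -3)*7)*k)² = ((0*7)*(-66))² = (0*(-66))² = 0² = 0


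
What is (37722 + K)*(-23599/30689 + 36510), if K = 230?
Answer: 42522627332032/30689 ≈ 1.3856e+9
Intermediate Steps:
(37722 + K)*(-23599/30689 + 36510) = (37722 + 230)*(-23599/30689 + 36510) = 37952*(-23599*1/30689 + 36510) = 37952*(-23599/30689 + 36510) = 37952*(1120431791/30689) = 42522627332032/30689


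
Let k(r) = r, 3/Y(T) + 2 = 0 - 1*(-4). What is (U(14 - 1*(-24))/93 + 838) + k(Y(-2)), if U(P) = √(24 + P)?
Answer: 1679/2 + √62/93 ≈ 839.58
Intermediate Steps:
Y(T) = 3/2 (Y(T) = 3/(-2 + (0 - 1*(-4))) = 3/(-2 + (0 + 4)) = 3/(-2 + 4) = 3/2)
(U(14 - 1*(-24))/93 + 838) + k(Y(-2)) = (√(24 + (14 - 1*(-24)))/93 + 838) + 3/2 = (√(24 + (14 + 24))*(1/93) + 838) + 3/2 = (√(24 + 38)*(1/93) + 838) + 3/2 = (√62*(1/93) + 838) + 3/2 = (√62/93 + 838) + 3/2 = (838 + √62/93) + 3/2 = 1679/2 + √62/93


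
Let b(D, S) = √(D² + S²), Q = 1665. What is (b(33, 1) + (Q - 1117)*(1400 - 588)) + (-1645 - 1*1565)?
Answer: 441766 + √1090 ≈ 4.4180e+5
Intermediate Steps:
(b(33, 1) + (Q - 1117)*(1400 - 588)) + (-1645 - 1*1565) = (√(33² + 1²) + (1665 - 1117)*(1400 - 588)) + (-1645 - 1*1565) = (√(1089 + 1) + 548*812) + (-1645 - 1565) = (√1090 + 444976) - 3210 = (444976 + √1090) - 3210 = 441766 + √1090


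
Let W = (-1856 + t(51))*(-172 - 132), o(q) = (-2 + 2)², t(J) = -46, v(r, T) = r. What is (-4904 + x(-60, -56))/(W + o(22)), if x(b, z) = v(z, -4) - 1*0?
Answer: -155/18069 ≈ -0.0085782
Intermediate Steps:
o(q) = 0 (o(q) = 0² = 0)
W = 578208 (W = (-1856 - 46)*(-172 - 132) = -1902*(-304) = 578208)
x(b, z) = z (x(b, z) = z - 1*0 = z + 0 = z)
(-4904 + x(-60, -56))/(W + o(22)) = (-4904 - 56)/(578208 + 0) = -4960/578208 = -4960*1/578208 = -155/18069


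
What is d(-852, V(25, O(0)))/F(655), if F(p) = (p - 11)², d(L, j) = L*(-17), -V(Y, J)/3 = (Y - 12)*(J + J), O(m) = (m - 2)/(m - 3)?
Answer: 3621/103684 ≈ 0.034923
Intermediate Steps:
O(m) = (-2 + m)/(-3 + m)
V(Y, J) = -6*J*(-12 + Y) (V(Y, J) = -3*(Y - 12)*(J + J) = -3*(-12 + Y)*2*J = -6*J*(-12 + Y))
d(L, j) = -17*L
F(p) = (-11 + p)²
d(-852, V(25, O(0)))/F(655) = (-17*(-852))/((-11 + 655)²) = 14484/(644²) = 14484/414736 = 14484*(1/414736) = 3621/103684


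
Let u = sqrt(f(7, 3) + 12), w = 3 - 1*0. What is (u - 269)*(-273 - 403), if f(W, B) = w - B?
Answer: 181844 - 1352*sqrt(3) ≈ 1.7950e+5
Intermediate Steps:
w = 3 (w = 3 + 0 = 3)
f(W, B) = 3 - B
u = 2*sqrt(3) (u = sqrt((3 - 1*3) + 12) = sqrt((3 - 3) + 12) = sqrt(0 + 12) = sqrt(12) = 2*sqrt(3) ≈ 3.4641)
(u - 269)*(-273 - 403) = (2*sqrt(3) - 269)*(-273 - 403) = (-269 + 2*sqrt(3))*(-676) = 181844 - 1352*sqrt(3)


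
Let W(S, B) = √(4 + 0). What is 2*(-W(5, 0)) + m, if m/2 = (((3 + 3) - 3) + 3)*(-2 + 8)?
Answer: 68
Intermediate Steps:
W(S, B) = 2 (W(S, B) = √4 = 2)
m = 72 (m = 2*((((3 + 3) - 3) + 3)*(-2 + 8)) = 2*(((6 - 3) + 3)*6) = 2*((3 + 3)*6) = 2*(6*6) = 2*36 = 72)
2*(-W(5, 0)) + m = 2*(-1*2) + 72 = 2*(-2) + 72 = -4 + 72 = 68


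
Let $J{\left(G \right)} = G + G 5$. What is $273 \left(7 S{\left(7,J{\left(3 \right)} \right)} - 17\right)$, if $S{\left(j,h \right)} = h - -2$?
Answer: $33579$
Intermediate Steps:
$J{\left(G \right)} = 6 G$ ($J{\left(G \right)} = G + 5 G = 6 G$)
$S{\left(j,h \right)} = 2 + h$ ($S{\left(j,h \right)} = h + 2 = 2 + h$)
$273 \left(7 S{\left(7,J{\left(3 \right)} \right)} - 17\right) = 273 \left(7 \left(2 + 6 \cdot 3\right) - 17\right) = 273 \left(7 \left(2 + 18\right) - 17\right) = 273 \left(7 \cdot 20 - 17\right) = 273 \left(140 - 17\right) = 273 \cdot 123 = 33579$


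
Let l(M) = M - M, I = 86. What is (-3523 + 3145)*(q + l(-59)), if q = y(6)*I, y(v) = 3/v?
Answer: -16254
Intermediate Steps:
q = 43 (q = (3/6)*86 = (3*(1/6))*86 = (1/2)*86 = 43)
l(M) = 0
(-3523 + 3145)*(q + l(-59)) = (-3523 + 3145)*(43 + 0) = -378*43 = -16254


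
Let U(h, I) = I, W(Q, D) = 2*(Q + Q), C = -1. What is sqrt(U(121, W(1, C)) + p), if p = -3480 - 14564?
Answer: 2*I*sqrt(4510) ≈ 134.31*I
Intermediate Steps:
p = -18044
W(Q, D) = 4*Q (W(Q, D) = 2*(2*Q) = 4*Q)
sqrt(U(121, W(1, C)) + p) = sqrt(4*1 - 18044) = sqrt(4 - 18044) = sqrt(-18040) = 2*I*sqrt(4510)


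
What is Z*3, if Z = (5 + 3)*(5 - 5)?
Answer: 0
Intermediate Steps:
Z = 0 (Z = 8*0 = 0)
Z*3 = 0*3 = 0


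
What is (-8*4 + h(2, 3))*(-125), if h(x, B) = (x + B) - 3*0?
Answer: 3375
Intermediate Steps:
h(x, B) = B + x (h(x, B) = (B + x) + 0 = B + x)
(-8*4 + h(2, 3))*(-125) = (-8*4 + (3 + 2))*(-125) = (-32 + 5)*(-125) = -27*(-125) = 3375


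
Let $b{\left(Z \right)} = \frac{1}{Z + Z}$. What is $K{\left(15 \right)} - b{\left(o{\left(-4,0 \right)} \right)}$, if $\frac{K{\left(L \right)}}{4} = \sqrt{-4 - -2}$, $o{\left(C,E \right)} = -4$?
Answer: $\frac{1}{8} + 4 i \sqrt{2} \approx 0.125 + 5.6569 i$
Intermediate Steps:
$K{\left(L \right)} = 4 i \sqrt{2}$ ($K{\left(L \right)} = 4 \sqrt{-4 - -2} = 4 \sqrt{-4 + 2} = 4 \sqrt{-2} = 4 i \sqrt{2}$)
$b{\left(Z \right)} = \frac{1}{2 Z}$
$K{\left(15 \right)} - b{\left(o{\left(-4,0 \right)} \right)} = 4 i \sqrt{2} - \frac{1}{2 \left(-4\right)} = 4 i \sqrt{2} - \frac{1}{2} \left(- \frac{1}{4}\right) = 4 i \sqrt{2} - - \frac{1}{8} = 4 i \sqrt{2} + \frac{1}{8} = \frac{1}{8} + 4 i \sqrt{2}$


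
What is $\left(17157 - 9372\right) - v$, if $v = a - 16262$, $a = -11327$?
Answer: $35374$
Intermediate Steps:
$v = -27589$ ($v = -11327 - 16262 = -27589$)
$\left(17157 - 9372\right) - v = \left(17157 - 9372\right) - -27589 = \left(17157 - 9372\right) + 27589 = 7785 + 27589 = 35374$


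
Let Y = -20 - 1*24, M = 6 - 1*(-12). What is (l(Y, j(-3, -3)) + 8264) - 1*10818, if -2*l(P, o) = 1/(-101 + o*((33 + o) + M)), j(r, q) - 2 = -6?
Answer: -1476211/578 ≈ -2554.0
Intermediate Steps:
j(r, q) = -4 (j(r, q) = 2 - 6 = -4)
M = 18 (M = 6 + 12 = 18)
Y = -44 (Y = -20 - 24 = -44)
l(P, o) = -1/(2*(-101 + o*(51 + o))) (l(P, o) = -1/(2*(-101 + o*((33 + o) + 18))) = -1/(2*(-101 + o*(51 + o))))
(l(Y, j(-3, -3)) + 8264) - 1*10818 = (-1/(-202 + 2*(-4)**2 + 102*(-4)) + 8264) - 1*10818 = (-1/(-202 + 2*16 - 408) + 8264) - 10818 = (-1/(-202 + 32 - 408) + 8264) - 10818 = (-1/(-578) + 8264) - 10818 = (-1*(-1/578) + 8264) - 10818 = (1/578 + 8264) - 10818 = 4776593/578 - 10818 = -1476211/578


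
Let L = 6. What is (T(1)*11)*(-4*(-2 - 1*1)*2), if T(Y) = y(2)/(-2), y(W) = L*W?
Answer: -1584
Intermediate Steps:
y(W) = 6*W
T(Y) = -6 (T(Y) = (6*2)/(-2) = 12*(-1/2) = -6)
(T(1)*11)*(-4*(-2 - 1*1)*2) = (-6*11)*(-4*(-2 - 1*1)*2) = -66*(-4*(-2 - 1))*2 = -66*(-4*(-3))*2 = -792*2 = -66*24 = -1584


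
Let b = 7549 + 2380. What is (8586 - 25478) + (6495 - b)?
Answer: -20326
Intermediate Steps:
b = 9929
(8586 - 25478) + (6495 - b) = (8586 - 25478) + (6495 - 1*9929) = -16892 + (6495 - 9929) = -16892 - 3434 = -20326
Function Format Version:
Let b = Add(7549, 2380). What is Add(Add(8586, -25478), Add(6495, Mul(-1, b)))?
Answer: -20326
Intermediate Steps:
b = 9929
Add(Add(8586, -25478), Add(6495, Mul(-1, b))) = Add(Add(8586, -25478), Add(6495, Mul(-1, 9929))) = Add(-16892, Add(6495, -9929)) = Add(-16892, -3434) = -20326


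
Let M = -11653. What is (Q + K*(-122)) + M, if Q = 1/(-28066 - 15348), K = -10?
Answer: -452938263/43414 ≈ -10433.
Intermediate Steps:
Q = -1/43414 (Q = 1/(-43414) = -1/43414 ≈ -2.3034e-5)
(Q + K*(-122)) + M = (-1/43414 - 10*(-122)) - 11653 = (-1/43414 + 1220) - 11653 = 52965079/43414 - 11653 = -452938263/43414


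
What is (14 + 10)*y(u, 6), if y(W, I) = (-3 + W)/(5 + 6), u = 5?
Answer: 48/11 ≈ 4.3636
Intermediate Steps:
y(W, I) = -3/11 + W/11 (y(W, I) = (-3 + W)/11 = (-3 + W)*(1/11) = -3/11 + W/11)
(14 + 10)*y(u, 6) = (14 + 10)*(-3/11 + (1/11)*5) = 24*(-3/11 + 5/11) = 24*(2/11) = 48/11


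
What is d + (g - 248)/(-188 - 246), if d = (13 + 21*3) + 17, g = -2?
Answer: 20306/217 ≈ 93.576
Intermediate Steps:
d = 93 (d = (13 + 63) + 17 = 76 + 17 = 93)
d + (g - 248)/(-188 - 246) = 93 + (-2 - 248)/(-188 - 246) = 93 - 250/(-434) = 93 - 250*(-1/434) = 93 + 125/217 = 20306/217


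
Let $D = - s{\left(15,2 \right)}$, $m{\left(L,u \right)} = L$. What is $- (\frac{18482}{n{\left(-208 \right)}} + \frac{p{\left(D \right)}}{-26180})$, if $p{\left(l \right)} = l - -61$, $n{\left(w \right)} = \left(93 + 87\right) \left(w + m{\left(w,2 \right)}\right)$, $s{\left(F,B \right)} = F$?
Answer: $\frac{12182581}{49008960} \approx 0.24858$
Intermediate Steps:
$n{\left(w \right)} = 360 w$ ($n{\left(w \right)} = \left(93 + 87\right) \left(w + w\right) = 180 \cdot 2 w = 360 w$)
$D = -15$ ($D = \left(-1\right) 15 = -15$)
$p{\left(l \right)} = 61 + l$ ($p{\left(l \right)} = l + 61 = 61 + l$)
$- (\frac{18482}{n{\left(-208 \right)}} + \frac{p{\left(D \right)}}{-26180}) = - (\frac{18482}{360 \left(-208\right)} + \frac{61 - 15}{-26180}) = - (\frac{18482}{-74880} + 46 \left(- \frac{1}{26180}\right)) = - (18482 \left(- \frac{1}{74880}\right) - \frac{23}{13090}) = - (- \frac{9241}{37440} - \frac{23}{13090}) = \left(-1\right) \left(- \frac{12182581}{49008960}\right) = \frac{12182581}{49008960}$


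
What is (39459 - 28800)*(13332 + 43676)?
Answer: 607648272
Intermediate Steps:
(39459 - 28800)*(13332 + 43676) = 10659*57008 = 607648272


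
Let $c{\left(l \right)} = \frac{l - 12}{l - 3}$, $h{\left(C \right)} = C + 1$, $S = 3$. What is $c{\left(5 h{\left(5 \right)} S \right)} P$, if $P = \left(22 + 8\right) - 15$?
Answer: $\frac{390}{29} \approx 13.448$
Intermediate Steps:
$h{\left(C \right)} = 1 + C$
$P = 15$ ($P = 30 - 15 = 15$)
$c{\left(l \right)} = \frac{-12 + l}{-3 + l}$
$c{\left(5 h{\left(5 \right)} S \right)} P = \frac{-12 + 5 \left(1 + 5\right) 3}{-3 + 5 \left(1 + 5\right) 3} \cdot 15 = \frac{-12 + 5 \cdot 6 \cdot 3}{-3 + 5 \cdot 6 \cdot 3} \cdot 15 = \frac{-12 + 30 \cdot 3}{-3 + 30 \cdot 3} \cdot 15 = \frac{-12 + 90}{-3 + 90} \cdot 15 = \frac{1}{87} \cdot 78 \cdot 15 = \frac{26}{29} \cdot 15 = \frac{390}{29}$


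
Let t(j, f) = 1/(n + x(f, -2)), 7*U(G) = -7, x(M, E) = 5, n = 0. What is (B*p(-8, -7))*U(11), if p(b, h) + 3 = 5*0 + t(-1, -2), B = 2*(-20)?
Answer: -112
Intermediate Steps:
U(G) = -1 (U(G) = (1/7)*(-7) = -1)
t(j, f) = 1/5 (t(j, f) = 1/(0 + 5) = 1/5)
B = -40
p(b, h) = -14/5 (p(b, h) = -3 + (5*0 + 1/5) = -3 + (0 + 1/5) = -3 + 1/5 = -14/5)
(B*p(-8, -7))*U(11) = -40*(-14/5)*(-1) = 112*(-1) = -112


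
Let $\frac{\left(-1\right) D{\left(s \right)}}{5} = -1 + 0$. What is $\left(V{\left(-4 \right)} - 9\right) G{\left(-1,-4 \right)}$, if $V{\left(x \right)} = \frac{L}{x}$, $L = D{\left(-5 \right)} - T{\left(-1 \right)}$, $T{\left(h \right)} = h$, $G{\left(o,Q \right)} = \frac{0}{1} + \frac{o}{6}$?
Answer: $\frac{7}{4} \approx 1.75$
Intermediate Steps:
$D{\left(s \right)} = 5$ ($D{\left(s \right)} = - 5 \left(-1 + 0\right) = \left(-5\right) \left(-1\right) = 5$)
$G{\left(o,Q \right)} = \frac{o}{6}$ ($G{\left(o,Q \right)} = 0 \cdot 1 + o \frac{1}{6} = 0 + \frac{o}{6} = \frac{o}{6}$)
$L = 6$ ($L = 5 - -1 = 5 + 1 = 6$)
$V{\left(x \right)} = \frac{6}{x}$
$\left(V{\left(-4 \right)} - 9\right) G{\left(-1,-4 \right)} = \left(\frac{6}{-4} - 9\right) \frac{1}{6} \left(-1\right) = \left(6 \left(- \frac{1}{4}\right) - 9\right) \left(- \frac{1}{6}\right) = \left(- \frac{3}{2} - 9\right) \left(- \frac{1}{6}\right) = \left(- \frac{21}{2}\right) \left(- \frac{1}{6}\right) = \frac{7}{4}$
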